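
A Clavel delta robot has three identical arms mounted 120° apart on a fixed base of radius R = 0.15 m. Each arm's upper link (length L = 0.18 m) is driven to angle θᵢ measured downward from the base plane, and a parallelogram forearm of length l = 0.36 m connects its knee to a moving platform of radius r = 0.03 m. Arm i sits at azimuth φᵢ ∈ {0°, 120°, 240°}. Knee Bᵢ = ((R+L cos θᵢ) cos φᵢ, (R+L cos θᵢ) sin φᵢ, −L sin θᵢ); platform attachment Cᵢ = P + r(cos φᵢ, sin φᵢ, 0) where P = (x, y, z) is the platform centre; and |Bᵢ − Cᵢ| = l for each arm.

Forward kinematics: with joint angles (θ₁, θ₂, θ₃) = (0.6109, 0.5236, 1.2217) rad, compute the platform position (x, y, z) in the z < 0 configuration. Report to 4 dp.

arm 1 at φ=0.0°: e+L cos θ1 = 0.2674;  centre 1 = (0.2674, 0.0000, -0.1032)
arm 2 at φ=120.0°: e+L cos θ2 = 0.2759;  centre 2 = (-0.1379, 0.2389, -0.0900)
arm 3 at φ=240.0°: e+L cos θ3 = 0.1816;  centre 3 = (-0.0908, -0.1572, -0.1691)
|centre ₂|²−|centre ₁|² = 0.0020;  |centre ₃|²−|centre ₁|² = -0.0206
plane₁₂: -0.8108x+0.4778y+0.0265z = 0.0020
det = 0.5973;  x = 0.0154+-0.0915z,  y = 0.0304+-0.2107z
sphere 1 gives Az²+Bz+C=0 with A=1.0527, B=0.2398, C=-0.0545;  B²−4AC=0.2870;  roots -0.3683, 0.1406;  negative root z = -0.3683
x = 0.0491, y = 0.1080

(0.0491, 0.1080, -0.3683)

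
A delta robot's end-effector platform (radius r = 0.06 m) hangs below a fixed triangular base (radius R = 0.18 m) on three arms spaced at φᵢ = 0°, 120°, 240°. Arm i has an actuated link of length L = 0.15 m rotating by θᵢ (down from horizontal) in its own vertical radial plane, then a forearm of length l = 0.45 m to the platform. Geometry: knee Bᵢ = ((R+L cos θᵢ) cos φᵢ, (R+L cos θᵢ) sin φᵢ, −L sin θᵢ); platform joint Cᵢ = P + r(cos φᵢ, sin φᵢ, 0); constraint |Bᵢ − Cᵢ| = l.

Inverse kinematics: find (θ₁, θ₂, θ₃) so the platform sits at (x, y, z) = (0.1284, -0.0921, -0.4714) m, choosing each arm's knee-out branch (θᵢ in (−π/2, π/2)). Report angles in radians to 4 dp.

rotate P by −φ1: (0.1284, -0.0921, -0.4714)
  e−x'=-0.0084;  (l²−L²−(e−x')²−y'²−z²)/2L = -0.1692
  √(A²+B²)=0.4715;  θ1 = -1.5886+1.9379 ≈ 0.3493
rotate P by −φ2: (-0.1440, -0.0651, -0.4714)
  e−x'=0.2640;  (l²−L²−(e−x')²−y'²−z²)/2L = -0.3871
  γ=atan2(-0.4714,0.2640)=-1.0603;  ψ=arccos(-0.7165)=2.3696;  θ2=γ+ψ≈1.3093
rotate P by −φ3: (0.0156, 0.1572, -0.4714)
  A cos θ + B sin θ = C:  0.1044·cos θ + -0.4714·sin θ = -0.2595
  √(A²+B²)=0.4828;  θ3 = -1.3528+2.1382 ≈ 0.7855

θ₁ = 0.3493, θ₂ = 1.3093, θ₃ = 0.7855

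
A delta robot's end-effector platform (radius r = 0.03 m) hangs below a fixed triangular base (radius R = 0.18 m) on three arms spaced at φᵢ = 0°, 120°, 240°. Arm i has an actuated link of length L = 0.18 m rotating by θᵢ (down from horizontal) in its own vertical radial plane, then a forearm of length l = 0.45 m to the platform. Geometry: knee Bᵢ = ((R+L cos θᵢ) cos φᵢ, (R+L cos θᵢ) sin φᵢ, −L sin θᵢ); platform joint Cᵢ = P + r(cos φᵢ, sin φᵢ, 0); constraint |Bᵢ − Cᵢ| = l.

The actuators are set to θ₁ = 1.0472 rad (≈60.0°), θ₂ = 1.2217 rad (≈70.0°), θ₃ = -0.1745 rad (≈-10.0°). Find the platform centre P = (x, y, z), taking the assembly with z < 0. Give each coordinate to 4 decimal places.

(-0.0784, -0.2004, -0.4027)

arm 1 at φ=0.0°: e+L cos θ1 = 0.2400;  centre 1 = (0.2400, 0.0000, -0.1559)
φ2=120.0°: virtual centre (-0.1058, 0.1832, -0.1691), radius l
centre 3 = (0.3273·cos240.0°, 0.3273·sin240.0°, 0.0313) = (-0.1636, -0.2834, 0.0313)
|centre ₂|²−|centre ₁|² = -0.0085;  |centre ₃|²−|centre ₁|² = 0.0262
linear system: -0.6916x+0.3664y = -0.0085−-0.0265z; -0.8073x+-0.5668y = 0.0262−0.3743z
det = 0.6878;  x = -0.0069+0.1775z,  y = -0.0363+0.4074z
into |P−centre ₁|² = l²: 1.1975z² + 0.1945z + -0.1159 = 0;  Δ = 0.5930;  z = -0.4027 or 0.2403 → z<0 root = -0.4027
x = -0.0784, y = -0.2004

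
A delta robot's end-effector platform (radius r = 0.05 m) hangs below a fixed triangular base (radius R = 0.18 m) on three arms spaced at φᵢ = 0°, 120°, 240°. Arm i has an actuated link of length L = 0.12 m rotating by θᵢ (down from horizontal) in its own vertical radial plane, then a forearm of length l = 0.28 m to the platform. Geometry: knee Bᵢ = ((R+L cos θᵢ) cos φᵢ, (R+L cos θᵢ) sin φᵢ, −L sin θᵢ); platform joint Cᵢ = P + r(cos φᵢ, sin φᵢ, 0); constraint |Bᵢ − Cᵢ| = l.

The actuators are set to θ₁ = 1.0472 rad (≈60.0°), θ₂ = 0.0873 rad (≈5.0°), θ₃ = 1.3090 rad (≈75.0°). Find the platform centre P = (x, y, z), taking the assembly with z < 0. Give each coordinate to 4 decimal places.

(-0.0278, 0.1022, -0.2471)

arm 1 at φ=0.0°: (R−r)+L cos θ1 = 0.1900;  O1 = (0.1900, 0.0000, -0.1039)
arm 2 at φ=120.0°: (R−r)+L cos θ2 = 0.2495;  O2 = (-0.1248, 0.2161, -0.0105)
O3 = (0.1611·cos240.0°, 0.1611·sin240.0°, -0.1159) = (-0.0805, -0.1395, -0.1159)
|O₂|²−|O₁|² = 0.0155;  |O₃|²−|O₁|² = -0.0075
[-0.6295 0.4322 0.1869]·P = 0.0155;  [-0.5411 -0.2790 -0.0240]·P = -0.0075
det = 0.4095;  x = -0.0026+0.1020z,  y = 0.0320+-0.2838z
quadratic in z: (1.0910)z²+(0.1504)z+(-0.0295)=0, √Δ=0.3889 → z ∈ {-0.2471, 0.1093}; z = -0.2471 (taking z<0)
x = -0.0278, y = 0.1022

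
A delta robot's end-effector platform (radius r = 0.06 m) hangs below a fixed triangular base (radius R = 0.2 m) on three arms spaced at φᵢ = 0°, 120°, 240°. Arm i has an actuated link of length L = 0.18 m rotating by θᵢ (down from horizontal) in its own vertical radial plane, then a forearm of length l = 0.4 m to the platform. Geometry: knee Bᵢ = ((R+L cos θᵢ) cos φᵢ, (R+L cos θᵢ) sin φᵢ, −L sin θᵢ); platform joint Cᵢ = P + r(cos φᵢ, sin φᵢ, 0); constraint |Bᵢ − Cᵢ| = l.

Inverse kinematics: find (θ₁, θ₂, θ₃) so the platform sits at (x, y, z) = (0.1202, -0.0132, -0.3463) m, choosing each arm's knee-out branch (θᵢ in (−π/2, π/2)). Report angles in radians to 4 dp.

θ₁ = 0.0001, θ₂ = 0.8728, θ₃ = 0.7857

φ1=0.0° → target in arm frame (0.1202, -0.0132)
  e−x'=0.0198;  (l²−L²−(e−x')²−y'²−z²)/2L = 0.0198
  γ=atan2(-0.3463,0.0198)=-1.5137;  ψ=arccos(0.0569)=1.5138;  θ1=γ+ψ≈0.0001
rotate P by −φ2: (-0.0715, -0.0975, -0.3463)
  e−x'=0.2115;  (l²−L²−(e−x')²−y'²−z²)/2L = -0.1294
  γ=atan2(-0.3463,0.2115)=-1.0224;  ψ=arccos(-0.3188)=1.8953;  θ2=γ+ψ≈0.8728
rotate P by −φ3: (-0.0487, 0.1107, -0.3463)
  A cos θ + B sin θ = C:  0.1887·cos θ + -0.3463·sin θ = -0.1116
  θ3 = atan2(B,A) + arccos(C/0.3944) = 0.7857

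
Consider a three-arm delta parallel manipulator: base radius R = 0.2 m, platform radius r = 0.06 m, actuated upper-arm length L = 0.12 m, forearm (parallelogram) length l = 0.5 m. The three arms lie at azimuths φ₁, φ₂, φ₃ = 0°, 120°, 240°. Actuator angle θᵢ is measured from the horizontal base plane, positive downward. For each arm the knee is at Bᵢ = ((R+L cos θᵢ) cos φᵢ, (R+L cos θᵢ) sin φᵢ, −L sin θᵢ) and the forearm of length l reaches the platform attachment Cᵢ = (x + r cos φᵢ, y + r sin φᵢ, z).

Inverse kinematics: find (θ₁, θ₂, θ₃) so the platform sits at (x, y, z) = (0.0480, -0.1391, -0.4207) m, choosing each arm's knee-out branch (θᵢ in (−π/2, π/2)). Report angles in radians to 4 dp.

rotate P by −φ1: (0.0480, -0.1391, -0.4207)
  A cos θ + B sin θ = C:  0.0920·cos θ + -0.4207·sin θ = 0.1283
  γ=atan2(-0.4207,0.0920)=-1.3555;  ψ=arccos(0.2980)=1.2682;  θ1=γ+ψ≈-0.0873
rotate P by −φ2: (-0.1445, 0.0280, -0.4207)
  e−x'=0.2845;  (l²−L²−(e−x')²−y'²−z²)/2L = -0.0962
  θ2 = atan2(B,A) + arccos(C/0.5078) = 0.7852
φ3=240.0° → target in arm frame (0.0965, 0.1111)
  A cos θ + B sin θ = C:  0.0435·cos θ + -0.4207·sin θ = 0.1849
  γ=atan2(-0.4207,0.0435)=-1.4677;  ψ=arccos(0.4371)=1.1184;  θ3=γ+ψ≈-0.3493

θ₁ = -0.0873, θ₂ = 0.7852, θ₃ = -0.3493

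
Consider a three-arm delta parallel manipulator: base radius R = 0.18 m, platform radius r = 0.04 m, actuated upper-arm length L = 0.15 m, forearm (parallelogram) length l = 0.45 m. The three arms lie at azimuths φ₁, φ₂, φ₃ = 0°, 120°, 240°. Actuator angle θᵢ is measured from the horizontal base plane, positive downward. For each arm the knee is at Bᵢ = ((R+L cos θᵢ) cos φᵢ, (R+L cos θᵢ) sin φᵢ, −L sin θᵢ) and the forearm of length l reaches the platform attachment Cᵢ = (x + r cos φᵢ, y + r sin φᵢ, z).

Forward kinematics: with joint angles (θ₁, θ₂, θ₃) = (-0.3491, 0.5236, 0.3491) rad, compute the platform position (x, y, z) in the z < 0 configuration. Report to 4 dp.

φ1=0.0°: virtual centre (0.2810, 0.0000, 0.0513), radius l
φ2=120.0°: virtual centre (-0.1350, 0.2337, -0.0750), radius l
S3 = (0.2810·cos240.0°, 0.2810·sin240.0°, -0.0513) = (-0.1405, -0.2433, -0.0513)
eliminate P² terms by subtracting sphere 1 from 2 and 3
[-0.8318 0.4675 -0.2526]·P = -0.0031;  [-0.8429 -0.4866 -0.2052]·P = 0.0000
Cramer: x(z) = 0.0019-0.2740z;  y(z) = -0.0033+0.0528z
sphere 1 gives Az²+Bz+C=0 with A=1.0779, B=0.0500, C=-0.1220;  B²−4AC=0.5284;  roots -0.3604, 0.3140;  negative root z = -0.3604
x = 0.1006, y = -0.0223

(0.1006, -0.0223, -0.3604)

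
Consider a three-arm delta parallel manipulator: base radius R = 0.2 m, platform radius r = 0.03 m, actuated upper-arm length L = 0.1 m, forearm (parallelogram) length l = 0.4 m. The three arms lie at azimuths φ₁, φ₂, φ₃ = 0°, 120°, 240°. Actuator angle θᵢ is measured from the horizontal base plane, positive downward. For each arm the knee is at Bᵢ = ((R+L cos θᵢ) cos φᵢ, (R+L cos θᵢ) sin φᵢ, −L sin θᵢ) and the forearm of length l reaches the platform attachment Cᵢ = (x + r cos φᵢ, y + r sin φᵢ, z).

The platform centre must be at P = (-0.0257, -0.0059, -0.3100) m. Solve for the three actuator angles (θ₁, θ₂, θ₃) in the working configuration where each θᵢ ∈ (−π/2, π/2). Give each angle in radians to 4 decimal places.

arm 1 (φ=0.0°): x'=-0.0257, y'=-0.0059
  A cos θ + B sin θ = C:  0.1957·cos θ + -0.3100·sin θ = 0.0778
  γ=atan2(-0.3100,0.1957)=-1.0077;  ψ=arccos(0.2123)=1.3569;  θ1=γ+ψ≈0.3492
φ2=120.0° → target in arm frame (0.0077, 0.0252)
  A cos θ + B sin θ = C:  0.1623·cos θ + -0.3100·sin θ = 0.1347
  γ=atan2(-0.3100,0.1623)=-1.0886;  ψ=arccos(0.3849)=1.1757;  θ2=γ+ψ≈0.0871
φ3=240.0° → target in arm frame (0.0180, -0.0193)
  A cos θ + B sin θ = C:  0.1520·cos θ + -0.3100·sin θ = 0.1521
  γ=atan2(-0.3100,0.1520)=-1.1148;  ψ=arccos(0.4404)=1.1148;  θ3=γ+ψ≈0.0000

θ₁ = 0.3492, θ₂ = 0.0871, θ₃ = 0.0000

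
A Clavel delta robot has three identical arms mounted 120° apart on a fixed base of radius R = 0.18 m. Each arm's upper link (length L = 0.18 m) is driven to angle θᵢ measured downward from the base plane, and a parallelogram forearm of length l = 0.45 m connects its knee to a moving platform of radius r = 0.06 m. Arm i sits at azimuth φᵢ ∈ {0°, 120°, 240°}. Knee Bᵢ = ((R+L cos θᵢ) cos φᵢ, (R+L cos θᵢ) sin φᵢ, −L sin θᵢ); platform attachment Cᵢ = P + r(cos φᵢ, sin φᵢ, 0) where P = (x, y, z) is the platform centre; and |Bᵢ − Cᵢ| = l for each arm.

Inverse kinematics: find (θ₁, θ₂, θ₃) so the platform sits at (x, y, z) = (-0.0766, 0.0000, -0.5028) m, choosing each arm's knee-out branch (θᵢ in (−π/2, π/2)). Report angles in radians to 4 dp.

θ₁ = 1.0471, θ₂ = 0.6979, θ₃ = 0.6979

arm 1 (φ=0.0°): x'=-0.0766, y'=0.0000
  e−x'=0.1966;  (l²−L²−(e−x')²−y'²−z²)/2L = -0.3371
  √(A²+B²)=0.5399;  θ1 = -1.1981+2.2452 ≈ 1.0471
rotate P by −φ2: (0.0383, 0.0663, -0.5028)
  A cos θ + B sin θ = C:  0.0817·cos θ + -0.5028·sin θ = -0.2605
  √(A²+B²)=0.5094;  θ2 = -1.4097+2.1076 ≈ 0.6979
arm 3 (φ=240.0°): x'=0.0383, y'=-0.0663
  A=0.0817, B=-0.5028, C=(l²−L²−A²−y'²−z²)/(2L)=-0.2605
  √(A²+B²)=0.5094;  θ3 = -1.4097+2.1076 ≈ 0.6979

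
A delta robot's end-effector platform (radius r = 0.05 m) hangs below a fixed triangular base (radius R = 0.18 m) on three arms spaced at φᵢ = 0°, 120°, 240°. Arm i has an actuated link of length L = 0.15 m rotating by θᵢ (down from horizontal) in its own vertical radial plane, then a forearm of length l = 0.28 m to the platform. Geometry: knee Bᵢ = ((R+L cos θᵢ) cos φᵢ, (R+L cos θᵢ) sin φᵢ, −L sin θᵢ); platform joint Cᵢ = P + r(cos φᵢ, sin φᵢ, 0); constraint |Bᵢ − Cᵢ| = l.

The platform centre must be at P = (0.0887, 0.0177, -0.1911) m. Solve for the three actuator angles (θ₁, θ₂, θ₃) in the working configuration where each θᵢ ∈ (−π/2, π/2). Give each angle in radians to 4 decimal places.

φ1=0.0° → target in arm frame (0.0887, 0.0177)
  A=0.0413, B=-0.1911, C=(l²−L²−A²−y'²−z²)/(2L)=0.0579
  γ=atan2(-0.1911,0.0413)=-1.3580;  ψ=arccos(0.2960)=1.2703;  θ1=γ+ψ≈-0.0877
arm 2 (φ=120.0°): x'=-0.0290, y'=-0.0857
  A cos θ + B sin θ = C:  0.1590·cos θ + -0.1911·sin θ = -0.0442
  γ=atan2(-0.1911,0.1590)=-0.8768;  ψ=arccos(-0.1776)=1.7493;  θ2=γ+ψ≈0.8726
arm 3 (φ=240.0°): x'=-0.0597, y'=0.0680
  e−x'=0.1897;  (l²−L²−(e−x')²−y'²−z²)/2L = -0.0707
  γ=atan2(-0.1911,0.1897)=-0.7891;  ψ=arccos(-0.2627)=1.8366;  θ3=γ+ψ≈1.0474

θ₁ = -0.0877, θ₂ = 0.8726, θ₃ = 1.0474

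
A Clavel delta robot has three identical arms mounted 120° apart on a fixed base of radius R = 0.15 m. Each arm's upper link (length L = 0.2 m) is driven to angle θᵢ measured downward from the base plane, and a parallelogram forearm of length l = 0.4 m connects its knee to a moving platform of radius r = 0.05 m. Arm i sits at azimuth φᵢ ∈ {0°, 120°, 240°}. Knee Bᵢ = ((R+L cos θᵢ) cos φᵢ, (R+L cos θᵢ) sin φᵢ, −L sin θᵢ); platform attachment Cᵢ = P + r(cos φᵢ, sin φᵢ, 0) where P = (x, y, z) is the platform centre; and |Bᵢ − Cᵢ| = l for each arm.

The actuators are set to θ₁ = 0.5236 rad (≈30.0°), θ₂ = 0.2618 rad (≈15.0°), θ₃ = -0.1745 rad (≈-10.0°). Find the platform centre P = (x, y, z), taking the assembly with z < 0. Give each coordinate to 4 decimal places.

(-0.0700, -0.0511, -0.2990)

φ1=0.0°: virtual centre (0.2732, 0.0000, -0.1000), radius l
arm 2 at φ=120.0°: e+L cos θ2 = 0.2932;  centre 2 = (-0.1466, 0.2539, -0.0518)
φ3=240.0°: virtual centre (-0.1485, -0.2572, 0.0347), radius l
subtract pairs → two planes through P
[-0.8396 0.5078 0.0965]·P = 0.0040;  [-0.8434 -0.5144 0.2694]·P = 0.0048
Cramer: x(z) = -0.0052+0.2168z;  y(z) = -0.0007+0.1684z
into |P−centre ₁|² = l²: 1.0754z² + 0.0791z + -0.0725 = 0;  Δ = 0.3181;  z = -0.2990 or 0.2255 → z<0 root = -0.2990
x = -0.0700, y = -0.0511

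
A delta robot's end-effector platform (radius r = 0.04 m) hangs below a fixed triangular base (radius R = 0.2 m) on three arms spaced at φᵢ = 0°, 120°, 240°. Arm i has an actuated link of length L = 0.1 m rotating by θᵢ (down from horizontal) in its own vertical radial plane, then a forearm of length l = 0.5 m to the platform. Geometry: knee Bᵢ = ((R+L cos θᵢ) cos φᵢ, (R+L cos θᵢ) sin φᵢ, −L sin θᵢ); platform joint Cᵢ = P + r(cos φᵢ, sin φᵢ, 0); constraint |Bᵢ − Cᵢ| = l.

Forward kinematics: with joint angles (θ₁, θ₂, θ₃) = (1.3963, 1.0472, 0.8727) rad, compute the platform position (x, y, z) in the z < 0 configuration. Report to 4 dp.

arm 1 at φ=0.0°: ρ1 = 0.1774;  S1 = (0.1774, 0.0000, -0.0985)
φ2=120.0°: virtual centre (-0.1050, 0.1819, -0.0866), radius l
S3 = (0.2243·cos240.0°, 0.2243·sin240.0°, -0.0766) = (-0.1121, -0.1942, -0.0766)
eliminate P² terms by subtracting sphere 1 from 2 and 3
plane₁₂: -0.5647x+0.3637y+0.0238z = 0.0104
Cramer: x(z) = -0.0221+0.0585z;  y(z) = -0.0057+0.0255z
quadratic in z: (1.0041)z²+(0.1733)z+(-0.2005)=0, √Δ=0.9139 → z ∈ {-0.5414, 0.3688}; z = -0.5414 (taking z<0)
x = -0.0538, y = -0.0194

(-0.0538, -0.0194, -0.5414)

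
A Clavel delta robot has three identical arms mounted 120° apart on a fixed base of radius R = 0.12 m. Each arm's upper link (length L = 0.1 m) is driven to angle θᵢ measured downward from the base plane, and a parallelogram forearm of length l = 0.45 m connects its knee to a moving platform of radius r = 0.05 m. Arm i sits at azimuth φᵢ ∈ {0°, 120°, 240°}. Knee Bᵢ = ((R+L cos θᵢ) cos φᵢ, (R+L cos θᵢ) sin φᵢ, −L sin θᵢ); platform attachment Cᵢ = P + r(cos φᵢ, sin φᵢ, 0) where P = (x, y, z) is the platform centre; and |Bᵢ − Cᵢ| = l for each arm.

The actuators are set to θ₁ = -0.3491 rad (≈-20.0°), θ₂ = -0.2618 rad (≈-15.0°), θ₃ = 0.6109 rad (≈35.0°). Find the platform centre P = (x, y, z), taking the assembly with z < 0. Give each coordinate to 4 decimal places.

arm 1 at φ=0.0°: (R−r)+L cos θ1 = 0.1640;  centre 1 = (0.1640, 0.0000, 0.0342)
φ2=120.0°: virtual centre (-0.0833, 0.1443, 0.0259), radius l
arm 3 at φ=240.0°: (R−r)+L cos θ3 = 0.1519;  centre 3 = (-0.0760, -0.1316, -0.0574)
eliminate P² terms by subtracting sphere 1 from 2 and 3
[-0.4945 0.2885 -0.0166]·P = 0.0004;  [-0.4798 -0.2631 -0.1831]·P = -0.0017
Cramer: x(z) = 0.0015-0.2131z;  y(z) = 0.0038-0.3075z
sphere 1 gives Az²+Bz+C=0 with A=1.1399, B=-0.0015, C=-0.1749;  B²−4AC=0.7975;  roots -0.3911, 0.3924;  negative root z = -0.3911
x = 0.0848, y = 0.1240

(0.0848, 0.1240, -0.3911)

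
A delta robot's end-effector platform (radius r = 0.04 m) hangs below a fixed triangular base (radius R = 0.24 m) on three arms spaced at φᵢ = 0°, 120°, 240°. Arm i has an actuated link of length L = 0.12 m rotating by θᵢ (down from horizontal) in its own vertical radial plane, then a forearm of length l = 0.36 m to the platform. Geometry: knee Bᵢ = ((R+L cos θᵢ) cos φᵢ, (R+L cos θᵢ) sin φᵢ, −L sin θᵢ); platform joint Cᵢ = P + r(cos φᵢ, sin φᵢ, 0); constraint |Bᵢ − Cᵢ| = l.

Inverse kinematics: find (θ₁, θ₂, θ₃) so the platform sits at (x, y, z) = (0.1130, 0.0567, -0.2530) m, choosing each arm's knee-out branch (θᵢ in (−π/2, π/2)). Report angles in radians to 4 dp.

θ₁ = -0.3494, θ₂ = 0.7856, θ₃ = 1.3959

φ1=0.0° → target in arm frame (0.1130, 0.0567)
  A cos θ + B sin θ = C:  0.0870·cos θ + -0.2530·sin θ = 0.1684
  √(A²+B²)=0.2675;  θ1 = -1.2396+0.8901 ≈ -0.3494
φ2=120.0° → target in arm frame (-0.0074, -0.1262)
  e−x'=0.2074;  (l²−L²−(e−x')²−y'²−z²)/2L = -0.0323
  θ2 = atan2(B,A) + arccos(C/0.3271) = 0.7856
rotate P by −φ3: (-0.1056, 0.0695, -0.2530)
  A=0.3056, B=-0.2530, C=(l²−L²−A²−y'²−z²)/(2L)=-0.1960
  γ=atan2(-0.2530,0.3056)=-0.6915;  ψ=arccos(-0.4940)=2.0874;  θ3=γ+ψ≈1.3959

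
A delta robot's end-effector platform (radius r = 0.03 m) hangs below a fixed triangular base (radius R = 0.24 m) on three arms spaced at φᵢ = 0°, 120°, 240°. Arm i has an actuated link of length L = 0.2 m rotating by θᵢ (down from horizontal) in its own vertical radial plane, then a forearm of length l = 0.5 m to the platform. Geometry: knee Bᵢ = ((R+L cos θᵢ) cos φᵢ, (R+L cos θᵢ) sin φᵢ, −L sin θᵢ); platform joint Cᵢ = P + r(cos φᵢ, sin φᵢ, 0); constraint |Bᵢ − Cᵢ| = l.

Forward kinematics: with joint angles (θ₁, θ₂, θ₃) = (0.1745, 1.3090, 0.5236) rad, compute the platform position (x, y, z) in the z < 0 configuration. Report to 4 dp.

(0.1276, -0.1310, -0.4282)

centre 1 = (0.4070·cos0.0°, 0.4070·sin0.0°, -0.0347) = (0.4070, 0.0000, -0.0347)
centre 2 = (0.2618·cos120.0°, 0.2618·sin120.0°, -0.1932) = (-0.1309, 0.2267, -0.1932)
arm 3 at φ=240.0°: (R−r)+L cos θ3 = 0.3832;  centre 3 = (-0.1916, -0.3319, -0.1000)
eliminate P² terms by subtracting sphere 1 from 2 and 3
linear system: -1.0757x+0.4534y = -0.0610−-0.3169z; -1.1971x+-0.6637y = -0.0100−-0.1306z
det = 1.2567;  x = 0.0358+-0.2145z,  y = -0.0496+0.1901z
sphere 1 gives Az²+Bz+C=0 with A=1.0822, B=0.2098, C=-0.1086;  B²−4AC=0.5140;  roots -0.4282, 0.2343;  negative root z = -0.4282
x = 0.1276, y = -0.1310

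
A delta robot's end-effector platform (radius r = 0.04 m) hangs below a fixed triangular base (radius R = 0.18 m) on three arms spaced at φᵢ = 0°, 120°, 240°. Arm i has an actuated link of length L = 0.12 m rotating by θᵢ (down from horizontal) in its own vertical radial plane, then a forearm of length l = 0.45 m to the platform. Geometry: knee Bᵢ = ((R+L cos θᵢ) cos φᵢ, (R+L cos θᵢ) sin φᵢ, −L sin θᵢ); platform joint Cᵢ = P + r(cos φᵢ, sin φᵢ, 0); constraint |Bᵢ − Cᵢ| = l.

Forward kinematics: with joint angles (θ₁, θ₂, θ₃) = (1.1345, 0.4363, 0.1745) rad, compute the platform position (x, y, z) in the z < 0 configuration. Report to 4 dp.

φ1=0.0°: virtual centre (0.1907, 0.0000, -0.1088), radius l
centre 2 = (0.2488·cos120.0°, 0.2488·sin120.0°, -0.0507) = (-0.1244, 0.2154, -0.0507)
φ3=240.0°: virtual centre (-0.1291, -0.2236, -0.0208), radius l
|centre ₂|²−|centre ₁|² = 0.0163;  |centre ₃|²−|centre ₁|² = 0.0189
plane₁₂: -0.6302x+0.4309y+0.1161z = 0.0163
Cramer: x(z) = -0.0276+0.2291z;  y(z) = -0.0027+0.0656z
into |P−centre ₁|² = l²: 1.0568z² + 0.1171z + -0.1430 = 0;  Δ = 0.6181;  z = -0.4274 or 0.3166 → z<0 root = -0.4274
x = -0.1256, y = -0.0307

(-0.1256, -0.0307, -0.4274)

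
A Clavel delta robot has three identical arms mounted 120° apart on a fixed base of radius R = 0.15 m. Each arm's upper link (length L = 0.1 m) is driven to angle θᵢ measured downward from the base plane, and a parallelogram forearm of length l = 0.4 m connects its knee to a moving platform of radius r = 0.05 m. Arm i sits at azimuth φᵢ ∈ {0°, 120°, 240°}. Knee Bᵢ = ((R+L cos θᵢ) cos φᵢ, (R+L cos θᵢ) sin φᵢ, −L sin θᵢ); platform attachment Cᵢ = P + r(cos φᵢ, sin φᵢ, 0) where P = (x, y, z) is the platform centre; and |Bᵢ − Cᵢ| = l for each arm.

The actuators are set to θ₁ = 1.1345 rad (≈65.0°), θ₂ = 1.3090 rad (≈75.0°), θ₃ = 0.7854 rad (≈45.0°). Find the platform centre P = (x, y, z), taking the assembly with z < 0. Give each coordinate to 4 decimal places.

(-0.0119, -0.0622, -0.4545)

arm 1 at φ=0.0°: e+L cos θ1 = 0.1423;  centre 1 = (0.1423, 0.0000, -0.0906)
centre 2 = (0.1259·cos120.0°, 0.1259·sin120.0°, -0.0966) = (-0.0629, 0.1090, -0.0966)
centre 3 = (0.1707·cos240.0°, 0.1707·sin240.0°, -0.0707) = (-0.0854, -0.1478, -0.0707)
subtract pairs → two planes through P
[-0.4104 0.2180 -0.0119]·P = -0.0033;  [-0.4552 -0.2957 0.0398]·P = 0.0057
det = 0.2206;  x = -0.0012+0.0234z,  y = -0.0173+0.0987z
into |P−centre ₁|² = l²: 1.0103z² + 0.1711z + -0.1309 = 0;  Δ = 0.5583;  z = -0.4545 or 0.2851 → z<0 root = -0.4545
x = -0.0119, y = -0.0622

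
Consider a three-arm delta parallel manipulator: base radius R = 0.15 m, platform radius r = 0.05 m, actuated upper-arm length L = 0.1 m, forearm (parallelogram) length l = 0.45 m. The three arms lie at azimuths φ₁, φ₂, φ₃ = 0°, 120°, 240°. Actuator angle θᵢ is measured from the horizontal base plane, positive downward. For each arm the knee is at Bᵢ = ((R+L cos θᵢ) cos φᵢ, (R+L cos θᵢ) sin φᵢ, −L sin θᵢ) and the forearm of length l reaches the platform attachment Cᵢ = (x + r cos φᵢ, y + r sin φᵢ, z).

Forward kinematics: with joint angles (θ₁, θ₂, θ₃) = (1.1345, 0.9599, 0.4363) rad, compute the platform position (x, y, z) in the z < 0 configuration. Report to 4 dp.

(-0.0694, -0.0706, -0.4815)

φ1=0.0°: virtual centre (0.1423, 0.0000, -0.0906), radius l
φ2=120.0°: virtual centre (-0.0787, 0.1363, -0.0819), radius l
arm 3 at φ=240.0°: (R−r)+L cos θ3 = 0.1906;  centre 3 = (-0.0953, -0.1651, -0.0423)
eliminate P² terms by subtracting sphere 1 from 2 and 3
[-0.4419 0.2726 0.0174]·P = 0.0030;  [-0.4751 -0.3302 0.0967]·P = 0.0097
det = 0.2754;  x = -0.0132+0.1167z,  y = -0.0103+0.1251z
sphere 1 gives Az²+Bz+C=0 with A=1.0293, B=0.1424, C=-0.1700;  B²−4AC=0.7202;  roots -0.4815, 0.3431;  negative root z = -0.4815
x = -0.0694, y = -0.0706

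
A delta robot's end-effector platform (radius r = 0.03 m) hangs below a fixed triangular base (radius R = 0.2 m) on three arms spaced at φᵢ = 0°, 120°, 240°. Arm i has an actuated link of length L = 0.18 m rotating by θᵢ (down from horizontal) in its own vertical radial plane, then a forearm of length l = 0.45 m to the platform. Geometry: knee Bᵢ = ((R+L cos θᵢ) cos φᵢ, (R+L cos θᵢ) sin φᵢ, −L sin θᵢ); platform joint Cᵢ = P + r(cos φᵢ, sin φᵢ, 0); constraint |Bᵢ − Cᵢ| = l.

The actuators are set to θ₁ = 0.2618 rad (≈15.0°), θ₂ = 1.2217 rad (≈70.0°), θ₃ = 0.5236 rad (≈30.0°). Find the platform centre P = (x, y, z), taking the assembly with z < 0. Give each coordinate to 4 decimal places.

arm 1 at φ=0.0°: e+L cos θ1 = 0.3439;  centre 1 = (0.3439, 0.0000, -0.0466)
arm 2 at φ=120.0°: e+L cos θ2 = 0.2316;  centre 2 = (-0.1158, 0.2005, -0.1691)
arm 3 at φ=240.0°: e+L cos θ3 = 0.3259;  centre 3 = (-0.1629, -0.2822, -0.0900)
|centre ₂|²−|centre ₁|² = -0.0382;  |centre ₃|²−|centre ₁|² = -0.0061
linear system: -0.9193x+0.4011y = -0.0382−-0.2451z; -1.0136x+-0.5644y = -0.0061−-0.0868z
Cramer: x(z) = 0.0259-0.1871z;  y(z) = -0.0357+0.1822z
quadratic in z: (1.0682)z²+(0.1991)z+(-0.0980)=0, √Δ=0.6770 → z ∈ {-0.4101, 0.2237}; z = -0.4101 (taking z<0)
x = 0.1027, y = -0.1105

(0.1027, -0.1105, -0.4101)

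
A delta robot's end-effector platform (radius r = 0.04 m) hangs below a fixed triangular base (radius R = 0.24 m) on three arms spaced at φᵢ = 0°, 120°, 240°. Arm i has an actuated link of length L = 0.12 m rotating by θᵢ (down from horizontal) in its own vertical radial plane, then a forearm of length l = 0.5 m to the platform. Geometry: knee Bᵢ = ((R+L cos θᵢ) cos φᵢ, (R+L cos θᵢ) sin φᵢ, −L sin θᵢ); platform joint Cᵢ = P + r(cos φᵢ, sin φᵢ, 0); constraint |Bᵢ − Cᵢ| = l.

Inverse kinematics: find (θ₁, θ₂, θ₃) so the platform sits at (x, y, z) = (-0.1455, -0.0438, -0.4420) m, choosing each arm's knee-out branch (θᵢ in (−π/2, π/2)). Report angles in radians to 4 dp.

θ₁ = 1.3094, θ₂ = 0.4365, θ₃ = 0.0002

rotate P by −φ1: (-0.1455, -0.0438, -0.4420)
  e−x'=0.3455;  (l²−L²−(e−x')²−y'²−z²)/2L = -0.3377
  θ1 = atan2(B,A) + arccos(C/0.5610) = 1.3094
arm 2 (φ=120.0°): x'=0.0348, y'=0.1479
  A=0.1652, B=-0.4420, C=(l²−L²−A²−y'²−z²)/(2L)=-0.0372
  √(A²+B²)=0.4719;  θ2 = -1.2132+1.6497 ≈ 0.4365
φ3=240.0° → target in arm frame (0.1107, -0.1041)
  e−x'=0.0893;  (l²−L²−(e−x')²−y'²−z²)/2L = 0.0893
  θ3 = atan2(B,A) + arccos(C/0.4509) = 0.0002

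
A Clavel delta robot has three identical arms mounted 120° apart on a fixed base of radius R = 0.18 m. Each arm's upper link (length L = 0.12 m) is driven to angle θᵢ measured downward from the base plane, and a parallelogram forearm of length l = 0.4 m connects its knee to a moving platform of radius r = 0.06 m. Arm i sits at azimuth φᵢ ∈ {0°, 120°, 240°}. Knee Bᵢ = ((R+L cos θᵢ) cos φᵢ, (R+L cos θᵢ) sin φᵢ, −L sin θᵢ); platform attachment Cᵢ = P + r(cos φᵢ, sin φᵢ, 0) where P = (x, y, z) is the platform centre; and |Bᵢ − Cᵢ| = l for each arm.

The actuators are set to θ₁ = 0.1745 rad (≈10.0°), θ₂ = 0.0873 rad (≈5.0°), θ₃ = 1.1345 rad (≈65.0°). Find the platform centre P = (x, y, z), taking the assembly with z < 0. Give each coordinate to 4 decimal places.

(0.0635, 0.1282, -0.3571)

arm 1 at φ=0.0°: (R−r)+L cos θ1 = 0.2382;  centre 1 = (0.2382, 0.0000, -0.0208)
arm 2 at φ=120.0°: (R−r)+L cos θ2 = 0.2395;  centre 2 = (-0.1198, 0.2075, -0.0105)
centre 3 = (0.1707·cos240.0°, 0.1707·sin240.0°, -0.1088) = (-0.0854, -0.1478, -0.1088)
eliminate P² terms by subtracting sphere 1 from 2 and 3
[-0.7159 0.4149 0.0207]·P = 0.0003;  [-0.6471 -0.2957 -0.1758]·P = -0.0162
Cramer: x(z) = 0.0138-0.1392z;  y(z) = 0.0246-0.2901z
sphere 1 gives Az²+Bz+C=0 with A=1.1036, B=0.0899, C=-0.1086;  B²−4AC=0.4875;  roots -0.3571, 0.2756;  negative root z = -0.3571
x = 0.0635, y = 0.1282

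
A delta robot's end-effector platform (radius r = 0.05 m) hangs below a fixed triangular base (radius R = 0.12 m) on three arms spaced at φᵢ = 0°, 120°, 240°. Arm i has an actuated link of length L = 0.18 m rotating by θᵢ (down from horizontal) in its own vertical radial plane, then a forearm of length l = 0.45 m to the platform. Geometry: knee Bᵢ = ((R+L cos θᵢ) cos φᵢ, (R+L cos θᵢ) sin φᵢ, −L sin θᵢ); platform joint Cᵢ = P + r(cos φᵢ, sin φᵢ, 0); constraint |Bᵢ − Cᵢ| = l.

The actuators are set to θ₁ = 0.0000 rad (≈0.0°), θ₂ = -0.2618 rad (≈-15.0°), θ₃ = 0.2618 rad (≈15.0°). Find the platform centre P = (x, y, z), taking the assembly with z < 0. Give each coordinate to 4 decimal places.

φ1=0.0°: virtual centre (0.2500, 0.0000, 0.0000), radius l
φ2=120.0°: virtual centre (-0.1219, 0.2112, 0.0466), radius l
arm 3 at φ=240.0°: ρ3 = 0.2439;  centre 3 = (-0.1219, -0.2112, -0.0466)
subtract pairs → two planes through P
plane₁₂: -0.7439x+0.4224y+0.0932z = -0.0009
det = 0.6284;  x = 0.0012+0.0000z,  y = 0.0000+-0.2206z
sphere 1 gives Az²+Bz+C=0 with A=1.0487, B=0.0000, C=-0.1406;  B²−4AC=0.5897;  roots -0.3661, 0.3661;  negative root z = -0.3661
x = 0.0012, y = 0.0808

(0.0012, 0.0808, -0.3661)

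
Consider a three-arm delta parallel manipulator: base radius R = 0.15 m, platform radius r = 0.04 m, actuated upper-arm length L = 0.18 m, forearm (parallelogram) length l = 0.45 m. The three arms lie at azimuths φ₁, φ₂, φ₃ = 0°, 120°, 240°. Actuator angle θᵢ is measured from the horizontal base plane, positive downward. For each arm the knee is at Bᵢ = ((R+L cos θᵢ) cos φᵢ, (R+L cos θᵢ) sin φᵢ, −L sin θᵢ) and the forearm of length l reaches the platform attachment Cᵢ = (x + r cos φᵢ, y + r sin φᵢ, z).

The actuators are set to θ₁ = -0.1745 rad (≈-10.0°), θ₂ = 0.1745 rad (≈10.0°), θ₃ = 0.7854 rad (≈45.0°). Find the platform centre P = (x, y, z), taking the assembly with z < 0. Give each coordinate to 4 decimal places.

(0.1095, 0.0965, -0.3707)

O1 = (0.2873·cos0.0°, 0.2873·sin0.0°, 0.0313) = (0.2873, 0.0000, 0.0313)
O2 = (0.2873·cos120.0°, 0.2873·sin120.0°, -0.0313) = (-0.1436, 0.2488, -0.0313)
arm 3 at φ=240.0°: ρ3 = 0.2373;  O3 = (-0.1186, -0.2055, -0.1273)
|O₂|²−|O₁|² = 0.0000;  |O₃|²−|O₁|² = -0.0110
[-0.8618 0.4976 -0.1250]·P = 0.0000;  [-0.8118 -0.4110 -0.3171]·P = -0.0110
det = 0.7581;  x = 0.0072+-0.2759z,  y = 0.0125+-0.2266z
quadratic in z: (1.1274)z²+(0.0863)z+(-0.1229)=0, √Δ=0.7496 → z ∈ {-0.3707, 0.2941}; z = -0.3707 (taking z<0)
x = 0.1095, y = 0.0965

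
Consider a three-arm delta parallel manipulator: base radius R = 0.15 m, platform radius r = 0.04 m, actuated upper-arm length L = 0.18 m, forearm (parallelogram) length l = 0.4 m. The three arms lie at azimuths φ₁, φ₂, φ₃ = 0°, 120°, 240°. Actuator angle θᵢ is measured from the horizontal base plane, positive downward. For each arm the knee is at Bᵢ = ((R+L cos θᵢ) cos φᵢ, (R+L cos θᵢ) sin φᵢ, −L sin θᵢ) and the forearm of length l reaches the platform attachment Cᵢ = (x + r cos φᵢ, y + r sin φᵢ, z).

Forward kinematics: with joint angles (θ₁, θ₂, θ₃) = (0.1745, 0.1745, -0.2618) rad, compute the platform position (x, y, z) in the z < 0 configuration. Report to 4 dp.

φ1=0.0°: virtual centre (0.2873, 0.0000, -0.0313), radius l
arm 2 at φ=120.0°: ρ2 = 0.2873;  S2 = (-0.1436, 0.2488, -0.0313)
S3 = (0.2839·cos240.0°, 0.2839·sin240.0°, 0.0466) = (-0.1419, -0.2458, 0.0466)
eliminate P² terms by subtracting sphere 1 from 2 and 3
[-0.8618 0.4976 0.0000]·P = 0.0000;  [-0.8584 -0.4917 0.1557]·P = -0.0007
det = 0.8508;  x = 0.0004+0.0910z,  y = 0.0008+0.1577z
into |P−S₁|² = l²: 1.0332z² + 0.0105z + -0.0768 = 0;  Δ = 0.3173;  z = -0.2777 or 0.2675 → z<0 root = -0.2777
x = -0.0248, y = -0.0430

(-0.0248, -0.0430, -0.2777)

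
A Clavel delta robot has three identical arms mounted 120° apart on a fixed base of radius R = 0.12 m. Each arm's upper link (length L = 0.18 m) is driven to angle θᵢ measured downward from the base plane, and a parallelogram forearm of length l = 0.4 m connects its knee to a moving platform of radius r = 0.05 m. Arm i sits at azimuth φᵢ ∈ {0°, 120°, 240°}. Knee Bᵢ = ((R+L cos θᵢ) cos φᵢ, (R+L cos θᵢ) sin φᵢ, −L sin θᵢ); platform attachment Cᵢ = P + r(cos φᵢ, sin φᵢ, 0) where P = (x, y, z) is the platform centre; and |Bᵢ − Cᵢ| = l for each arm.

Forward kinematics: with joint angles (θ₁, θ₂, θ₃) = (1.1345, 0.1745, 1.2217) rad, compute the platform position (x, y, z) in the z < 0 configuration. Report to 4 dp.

centre 1 = (0.1461·cos0.0°, 0.1461·sin0.0°, -0.1631) = (0.1461, 0.0000, -0.1631)
φ2=120.0°: virtual centre (-0.1236, 0.2141, -0.0313), radius l
arm 3 at φ=240.0°: e+L cos θ3 = 0.1316;  centre 3 = (-0.0658, -0.1139, -0.1691)
subtract pairs → two planes through P
[-0.5394 0.4283 0.2638]·P = 0.0142;  [-0.4237 -0.2279 -0.0120]·P = -0.0020
det = 0.3044;  x = -0.0078+0.1806z,  y = 0.0233+-0.3885z
quadratic in z: (1.1835)z²+(0.2526)z+(-0.1092)=0, √Δ=0.7620 → z ∈ {-0.4287, 0.2152}; z = -0.4287 (taking z<0)
x = -0.0852, y = 0.1898

(-0.0852, 0.1898, -0.4287)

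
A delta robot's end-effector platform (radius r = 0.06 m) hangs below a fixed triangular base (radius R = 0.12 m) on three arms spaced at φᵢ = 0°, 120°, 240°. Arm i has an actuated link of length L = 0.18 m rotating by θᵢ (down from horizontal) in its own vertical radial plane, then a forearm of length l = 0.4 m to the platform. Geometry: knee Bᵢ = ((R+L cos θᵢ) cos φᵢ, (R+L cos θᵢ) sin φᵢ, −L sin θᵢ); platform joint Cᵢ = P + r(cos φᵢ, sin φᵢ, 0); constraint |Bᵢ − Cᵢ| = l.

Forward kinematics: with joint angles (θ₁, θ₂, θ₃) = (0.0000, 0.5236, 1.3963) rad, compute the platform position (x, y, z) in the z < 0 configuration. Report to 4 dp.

arm 1 at φ=0.0°: ρ1 = 0.2400;  O1 = (0.2400, 0.0000, 0.0000)
O2 = (0.2159·cos120.0°, 0.2159·sin120.0°, -0.0900) = (-0.1079, 0.1870, -0.0900)
O3 = (0.0913·cos240.0°, 0.0913·sin240.0°, -0.1773) = (-0.0456, -0.0790, -0.1773)
|O₂|²−|O₁|² = -0.0029;  |O₃|²−|O₁|² = -0.0178
[-0.6959 0.3739 -0.1800]·P = -0.0029;  [-0.5713 -0.1580 -0.3545]·P = -0.0178
det = 0.3236;  x = 0.0220+-0.4976z,  y = 0.0333+-0.4447z
sphere 1 gives Az²+Bz+C=0 with A=1.4453, B=0.1873, C=-0.1114;  B²−4AC=0.6790;  roots -0.3499, 0.2203;  negative root z = -0.3499
x = 0.1961, y = 0.1889

(0.1961, 0.1889, -0.3499)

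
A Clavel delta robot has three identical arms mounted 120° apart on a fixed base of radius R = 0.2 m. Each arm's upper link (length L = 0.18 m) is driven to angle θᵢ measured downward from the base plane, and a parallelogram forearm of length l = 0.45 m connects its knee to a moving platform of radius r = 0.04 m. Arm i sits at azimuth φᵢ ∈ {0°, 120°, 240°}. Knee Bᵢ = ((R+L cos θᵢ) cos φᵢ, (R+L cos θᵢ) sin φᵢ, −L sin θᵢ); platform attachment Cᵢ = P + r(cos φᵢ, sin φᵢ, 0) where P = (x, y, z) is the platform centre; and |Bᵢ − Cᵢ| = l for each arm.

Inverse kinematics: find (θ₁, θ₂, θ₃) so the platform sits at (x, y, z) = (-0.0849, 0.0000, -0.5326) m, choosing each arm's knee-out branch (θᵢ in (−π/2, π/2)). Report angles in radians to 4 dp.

arm 1 (φ=0.0°): x'=-0.0849, y'=0.0000
  A cos θ + B sin θ = C:  0.2449·cos θ + -0.5326·sin θ = -0.4821
  γ=atan2(-0.5326,0.2449)=-1.1398;  ψ=arccos(-0.8223)=2.5363;  θ1=γ+ψ≈1.3965
arm 2 (φ=120.0°): x'=0.0424, y'=0.0735
  e−x'=0.1176;  (l²−L²−(e−x')²−y'²−z²)/2L = -0.3689
  θ2 = atan2(B,A) + arccos(C/0.5454) = 0.9599
φ3=240.0° → target in arm frame (0.0425, -0.0735)
  e−x'=0.1175;  (l²−L²−(e−x')²−y'²−z²)/2L = -0.3689
  √(A²+B²)=0.5454;  θ3 = -1.3536+2.3135 ≈ 0.9599

θ₁ = 1.3965, θ₂ = 0.9599, θ₃ = 0.9599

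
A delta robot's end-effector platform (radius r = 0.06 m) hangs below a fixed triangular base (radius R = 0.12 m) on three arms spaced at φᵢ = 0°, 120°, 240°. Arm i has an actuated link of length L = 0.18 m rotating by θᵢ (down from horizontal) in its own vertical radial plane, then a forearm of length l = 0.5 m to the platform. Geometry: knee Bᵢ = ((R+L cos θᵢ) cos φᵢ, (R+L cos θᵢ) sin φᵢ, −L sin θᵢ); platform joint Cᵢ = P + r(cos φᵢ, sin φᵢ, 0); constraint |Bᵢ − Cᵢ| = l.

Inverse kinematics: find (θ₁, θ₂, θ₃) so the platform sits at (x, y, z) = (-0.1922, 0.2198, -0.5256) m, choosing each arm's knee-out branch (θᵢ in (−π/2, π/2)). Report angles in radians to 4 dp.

θ₁ = 1.3962, θ₂ = 0.1745, θ₃ = 1.2218

rotate P by −φ1: (-0.1922, 0.2198, -0.5256)
  e−x'=0.2522;  (l²−L²−(e−x')²−y'²−z²)/2L = -0.4738
  γ=atan2(-0.5256,0.2522)=-1.1234;  ψ=arccos(-0.8127)=2.5196;  θ1=γ+ψ≈1.3962
φ2=120.0° → target in arm frame (0.2865, 0.0566)
  A=-0.2265, B=-0.5256, C=(l²−L²−A²−y'²−z²)/(2L)=-0.3143
  √(A²+B²)=0.5723;  θ2 = -1.9776+2.1521 ≈ 0.1745
arm 3 (φ=240.0°): x'=-0.0943, y'=-0.2764
  e−x'=0.1543;  (l²−L²−(e−x')²−y'²−z²)/2L = -0.4412
  θ3 = atan2(B,A) + arccos(C/0.5478) = 1.2218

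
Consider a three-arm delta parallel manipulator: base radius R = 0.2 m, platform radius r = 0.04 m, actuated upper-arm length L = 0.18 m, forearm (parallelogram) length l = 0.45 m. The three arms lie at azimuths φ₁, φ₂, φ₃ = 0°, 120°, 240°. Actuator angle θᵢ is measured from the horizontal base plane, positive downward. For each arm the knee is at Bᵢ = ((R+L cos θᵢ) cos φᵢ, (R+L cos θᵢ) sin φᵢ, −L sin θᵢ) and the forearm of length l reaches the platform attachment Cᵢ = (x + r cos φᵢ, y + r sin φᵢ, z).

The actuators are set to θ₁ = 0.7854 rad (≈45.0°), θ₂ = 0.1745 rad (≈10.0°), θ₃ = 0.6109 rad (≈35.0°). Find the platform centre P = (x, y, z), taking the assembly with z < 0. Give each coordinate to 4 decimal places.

arm 1 at φ=0.0°: (R−r)+L cos θ1 = 0.2873;  centre 1 = (0.2873, 0.0000, -0.1273)
centre 2 = (0.3373·cos120.0°, 0.3373·sin120.0°, -0.0313) = (-0.1686, 0.2921, -0.0313)
φ3=240.0°: virtual centre (-0.1537, -0.2663, -0.1032), radius l
eliminate P² terms by subtracting sphere 1 from 2 and 3
[-0.9118 0.5842 0.1921]·P = 0.0160;  [-0.8820 -0.5325 0.0481]·P = 0.0065
Cramer: x(z) = -0.0123+0.1302z;  y(z) = 0.0082-0.1255z
quadratic in z: (1.0327)z²+(0.1745)z+(-0.0965)=0, √Δ=0.6550 → z ∈ {-0.4016, 0.2327}; z = -0.4016 (taking z<0)
x = -0.0646, y = 0.0586

(-0.0646, 0.0586, -0.4016)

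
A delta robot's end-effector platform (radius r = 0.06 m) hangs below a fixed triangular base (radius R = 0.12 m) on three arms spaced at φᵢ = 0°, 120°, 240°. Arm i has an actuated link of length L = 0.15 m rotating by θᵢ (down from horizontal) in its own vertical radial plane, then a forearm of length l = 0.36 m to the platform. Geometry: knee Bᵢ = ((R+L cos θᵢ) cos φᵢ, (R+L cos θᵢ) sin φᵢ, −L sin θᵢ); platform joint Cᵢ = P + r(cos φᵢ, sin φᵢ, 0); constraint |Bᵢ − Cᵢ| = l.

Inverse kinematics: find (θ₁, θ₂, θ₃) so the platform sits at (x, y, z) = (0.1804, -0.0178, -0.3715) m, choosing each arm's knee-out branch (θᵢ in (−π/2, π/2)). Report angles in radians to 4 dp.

θ₁ = 0.0875, θ₂ = 1.1349, θ₃ = 1.0477

arm 1 (φ=0.0°): x'=0.1804, y'=-0.0178
  A cos θ + B sin θ = C:  -0.1204·cos θ + -0.3715·sin θ = -0.1524
  θ1 = atan2(B,A) + arccos(C/0.3905) = 0.0875
rotate P by −φ2: (-0.1056, -0.1473, -0.3715)
  A cos θ + B sin θ = C:  0.1656·cos θ + -0.3715·sin θ = -0.2668
  θ2 = atan2(B,A) + arccos(C/0.4067) = 1.1349
arm 3 (φ=240.0°): x'=-0.0748, y'=0.1651
  A=0.1348, B=-0.3715, C=(l²−L²−A²−y'²−z²)/(2L)=-0.2545
  √(A²+B²)=0.3952;  θ3 = -1.2228+2.2705 ≈ 1.0477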